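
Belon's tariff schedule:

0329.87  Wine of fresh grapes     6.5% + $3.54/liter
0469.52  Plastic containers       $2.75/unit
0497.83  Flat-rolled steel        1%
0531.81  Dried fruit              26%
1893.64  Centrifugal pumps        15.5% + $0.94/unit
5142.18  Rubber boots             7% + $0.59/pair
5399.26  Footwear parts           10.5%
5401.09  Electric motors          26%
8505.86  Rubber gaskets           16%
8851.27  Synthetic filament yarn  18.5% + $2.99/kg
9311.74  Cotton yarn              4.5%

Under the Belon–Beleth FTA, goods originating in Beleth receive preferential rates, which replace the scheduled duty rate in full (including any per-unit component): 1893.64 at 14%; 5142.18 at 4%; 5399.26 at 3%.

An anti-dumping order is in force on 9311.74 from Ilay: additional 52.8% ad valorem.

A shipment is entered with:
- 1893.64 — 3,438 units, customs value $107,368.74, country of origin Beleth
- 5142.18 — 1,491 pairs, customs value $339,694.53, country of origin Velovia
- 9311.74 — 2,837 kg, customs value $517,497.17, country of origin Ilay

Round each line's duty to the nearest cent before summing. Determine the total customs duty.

Line 1 (1893.64, Beleth, 3,438 units, $107,368.74):
Base rate for 1893.64 is 15.5% + $0.94/unit.
Origin Beleth qualifies under the Belon–Beleth agreement and 1893.64 is covered: preferential rate 14% applies instead.
Duty = $107,368.74 × 14% = $15,031.62.
Line 2 (5142.18, Velovia, 1,491 pairs, $339,694.53):
Base rate for 5142.18 is 7% + $0.59/pair.
5142.18 has an FTA preferential rate, but origin Velovia is not Beleth; base rate stands.
Duty = $339,694.53 × 7% + 1,491 × $0.59 = $24,658.31.
Line 3 (9311.74, Ilay, 2,837 kg, $517,497.17):
Base rate for 9311.74 is 4.5%.
Additional duty on 9311.74 from Ilay: +52.8%. Applied ad valorem rate: 4.5% + 52.8% = 57.3%.
Duty = $517,497.17 × 57.3% = $296,525.88.
Total = $15,031.62 + $24,658.31 + $296,525.88 = $336,215.81.

$336,215.81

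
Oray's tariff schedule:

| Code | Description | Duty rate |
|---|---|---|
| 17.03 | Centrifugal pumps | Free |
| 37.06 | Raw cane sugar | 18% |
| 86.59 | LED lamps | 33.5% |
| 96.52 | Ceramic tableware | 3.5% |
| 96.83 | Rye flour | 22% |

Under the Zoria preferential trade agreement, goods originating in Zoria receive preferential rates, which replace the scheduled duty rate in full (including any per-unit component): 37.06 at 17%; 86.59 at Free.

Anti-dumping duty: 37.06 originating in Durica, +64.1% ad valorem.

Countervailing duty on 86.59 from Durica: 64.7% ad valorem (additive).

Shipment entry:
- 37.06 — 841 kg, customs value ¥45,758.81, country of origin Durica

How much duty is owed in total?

Line 1 (37.06, Durica, 841 kg, ¥45,758.81):
Base rate for 37.06 is 18%.
37.06 has an FTA preferential rate, but origin Durica is not Zoria; base rate stands.
Additional duty on 37.06 from Durica: +64.1%. Applied ad valorem rate: 18% + 64.1% = 82.1%.
Duty = ¥45,758.81 × 82.1% = ¥37,567.98.

¥37,567.98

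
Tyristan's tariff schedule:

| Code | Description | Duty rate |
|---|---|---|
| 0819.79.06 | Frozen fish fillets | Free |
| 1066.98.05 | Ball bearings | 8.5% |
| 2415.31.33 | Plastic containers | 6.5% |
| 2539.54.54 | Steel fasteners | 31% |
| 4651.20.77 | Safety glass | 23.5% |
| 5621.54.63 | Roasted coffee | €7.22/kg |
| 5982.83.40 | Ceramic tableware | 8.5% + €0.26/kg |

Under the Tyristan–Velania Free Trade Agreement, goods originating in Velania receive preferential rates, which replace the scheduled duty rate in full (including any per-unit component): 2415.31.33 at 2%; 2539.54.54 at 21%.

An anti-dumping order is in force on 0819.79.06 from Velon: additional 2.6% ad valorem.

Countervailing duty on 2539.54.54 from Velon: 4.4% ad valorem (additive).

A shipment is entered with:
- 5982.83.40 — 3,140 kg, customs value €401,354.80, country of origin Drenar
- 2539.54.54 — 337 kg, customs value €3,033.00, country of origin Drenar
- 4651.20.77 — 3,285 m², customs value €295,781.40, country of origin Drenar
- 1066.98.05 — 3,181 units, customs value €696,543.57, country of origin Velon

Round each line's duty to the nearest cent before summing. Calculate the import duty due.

€164,586.62

Line 1 (5982.83.40, Drenar, 3,140 kg, €401,354.80):
Base rate for 5982.83.40 is 8.5% + €0.26/kg.
Duty = €401,354.80 × 8.5% + 3,140 × €0.26 = €34,931.56.
Line 2 (2539.54.54, Drenar, 337 kg, €3,033.00):
Base rate for 2539.54.54 is 31%.
2539.54.54 has an FTA preferential rate, but origin Drenar is not Velania; base rate stands.
The additional-duty order on 2539.54.54 targets Velon, not Drenar; it does not apply.
Duty = €3,033.00 × 31% = €940.23.
Line 3 (4651.20.77, Drenar, 3,285 m², €295,781.40):
Base rate for 4651.20.77 is 23.5%.
Duty = €295,781.40 × 23.5% = €69,508.63.
Line 4 (1066.98.05, Velon, 3,181 units, €696,543.57):
Base rate for 1066.98.05 is 8.5%.
Duty = €696,543.57 × 8.5% = €59,206.20.
Total = €34,931.56 + €940.23 + €69,508.63 + €59,206.20 = €164,586.62.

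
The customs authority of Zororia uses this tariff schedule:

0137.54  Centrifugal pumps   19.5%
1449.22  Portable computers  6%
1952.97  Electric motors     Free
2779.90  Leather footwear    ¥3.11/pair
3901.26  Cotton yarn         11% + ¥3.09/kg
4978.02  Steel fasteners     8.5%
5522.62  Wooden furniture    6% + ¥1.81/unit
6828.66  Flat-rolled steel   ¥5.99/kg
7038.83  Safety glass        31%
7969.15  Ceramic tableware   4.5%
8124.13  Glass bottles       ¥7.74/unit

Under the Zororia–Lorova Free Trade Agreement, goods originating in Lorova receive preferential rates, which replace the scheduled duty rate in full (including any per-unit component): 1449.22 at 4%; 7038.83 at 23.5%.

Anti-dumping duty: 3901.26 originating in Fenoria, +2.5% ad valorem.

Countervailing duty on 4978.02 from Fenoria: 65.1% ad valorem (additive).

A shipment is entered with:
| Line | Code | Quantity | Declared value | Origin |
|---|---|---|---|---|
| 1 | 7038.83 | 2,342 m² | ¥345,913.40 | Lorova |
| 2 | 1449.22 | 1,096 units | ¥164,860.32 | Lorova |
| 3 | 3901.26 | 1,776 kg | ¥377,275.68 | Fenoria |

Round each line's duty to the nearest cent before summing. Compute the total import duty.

Line 1 (7038.83, Lorova, 2,342 m², ¥345,913.40):
Base rate for 7038.83 is 31%.
Origin Lorova qualifies under the Zororia–Lorova agreement and 7038.83 is covered: preferential rate 23.5% applies instead.
Duty = ¥345,913.40 × 23.5% = ¥81,289.65.
Line 2 (1449.22, Lorova, 1,096 units, ¥164,860.32):
Base rate for 1449.22 is 6%.
Origin Lorova qualifies under the Zororia–Lorova agreement and 1449.22 is covered: preferential rate 4% applies instead.
Duty = ¥164,860.32 × 4% = ¥6,594.41.
Line 3 (3901.26, Fenoria, 1,776 kg, ¥377,275.68):
Base rate for 3901.26 is 11% + ¥3.09/kg.
Additional duty on 3901.26 from Fenoria: +2.5%. Applied ad valorem rate: 11% + 2.5% = 13.5%.
Duty = ¥377,275.68 × 13.5% + 1,776 × ¥3.09 = ¥56,420.06.
Total = ¥81,289.65 + ¥6,594.41 + ¥56,420.06 = ¥144,304.12.

¥144,304.12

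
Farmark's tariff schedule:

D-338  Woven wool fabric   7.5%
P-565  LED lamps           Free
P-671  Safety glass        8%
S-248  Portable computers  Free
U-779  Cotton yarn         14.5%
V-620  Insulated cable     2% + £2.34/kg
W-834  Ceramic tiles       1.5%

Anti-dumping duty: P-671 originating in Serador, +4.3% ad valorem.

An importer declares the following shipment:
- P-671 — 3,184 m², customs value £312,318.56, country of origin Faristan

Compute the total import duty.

£24,985.48

Line 1 (P-671, Faristan, 3,184 m², £312,318.56):
Base rate for P-671 is 8%.
The additional-duty order on P-671 targets Serador, not Faristan; it does not apply.
Duty = £312,318.56 × 8% = £24,985.48.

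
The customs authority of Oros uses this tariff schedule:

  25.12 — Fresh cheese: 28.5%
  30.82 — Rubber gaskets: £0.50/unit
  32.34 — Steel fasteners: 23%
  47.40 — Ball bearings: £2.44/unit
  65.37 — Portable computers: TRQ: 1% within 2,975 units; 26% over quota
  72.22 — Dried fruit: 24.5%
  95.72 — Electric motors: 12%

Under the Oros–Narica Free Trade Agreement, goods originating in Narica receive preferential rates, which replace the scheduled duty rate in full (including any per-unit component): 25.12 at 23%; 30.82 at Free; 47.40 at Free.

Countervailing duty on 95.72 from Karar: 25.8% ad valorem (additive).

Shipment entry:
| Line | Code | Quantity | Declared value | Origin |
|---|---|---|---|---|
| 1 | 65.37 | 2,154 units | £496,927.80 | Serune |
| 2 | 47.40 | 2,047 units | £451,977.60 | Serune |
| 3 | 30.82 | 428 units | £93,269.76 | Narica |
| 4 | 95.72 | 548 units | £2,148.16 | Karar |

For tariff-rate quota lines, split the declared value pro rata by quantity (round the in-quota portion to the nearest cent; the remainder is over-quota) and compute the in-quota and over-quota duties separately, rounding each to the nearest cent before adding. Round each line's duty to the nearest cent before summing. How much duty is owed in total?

£10,775.96

Line 1 (65.37, Serune, 2,154 units, £496,927.80):
Code 65.37 is under a tariff-rate quota (threshold 2,975 units). Quantity 2,154 units is within the quota, so the in-quota rate 1% applies to the full value.
Duty = £496,927.80 × 1% = £4,969.28.
Line 2 (47.40, Serune, 2,047 units, £451,977.60):
Base rate for 47.40 is £2.44/unit.
47.40 has an FTA preferential rate, but origin Serune is not Narica; base rate stands.
Duty = 2,047 × £2.44 = £4,994.68.
Line 3 (30.82, Narica, 428 units, £93,269.76):
Base rate for 30.82 is £0.50/unit.
Origin Narica qualifies under the Oros–Narica agreement and 30.82 is covered: preferential rate Free applies instead.
Duty = £93,269.76 × 0% = £0.00.
Line 4 (95.72, Karar, 548 units, £2,148.16):
Base rate for 95.72 is 12%.
Additional duty on 95.72 from Karar: +25.8%. Applied ad valorem rate: 12% + 25.8% = 37.8%.
Duty = £2,148.16 × 37.8% = £812.00.
Total = £4,969.28 + £4,994.68 + £0.00 + £812.00 = £10,775.96.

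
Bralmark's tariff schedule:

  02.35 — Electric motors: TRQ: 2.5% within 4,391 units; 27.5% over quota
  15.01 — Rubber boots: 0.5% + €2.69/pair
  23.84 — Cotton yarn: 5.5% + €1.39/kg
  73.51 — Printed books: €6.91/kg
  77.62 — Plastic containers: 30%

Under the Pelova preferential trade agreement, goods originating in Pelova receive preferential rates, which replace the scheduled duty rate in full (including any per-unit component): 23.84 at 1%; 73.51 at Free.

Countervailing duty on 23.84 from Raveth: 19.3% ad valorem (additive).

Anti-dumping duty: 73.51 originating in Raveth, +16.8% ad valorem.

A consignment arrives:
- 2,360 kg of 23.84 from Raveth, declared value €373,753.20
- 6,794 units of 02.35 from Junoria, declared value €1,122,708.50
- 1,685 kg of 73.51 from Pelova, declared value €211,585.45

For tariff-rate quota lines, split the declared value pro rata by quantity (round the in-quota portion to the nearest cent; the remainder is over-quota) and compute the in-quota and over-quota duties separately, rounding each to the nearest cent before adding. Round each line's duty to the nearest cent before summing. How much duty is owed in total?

€223,312.84

Line 1 (23.84, Raveth, 2,360 kg, €373,753.20):
Base rate for 23.84 is 5.5% + €1.39/kg.
23.84 has an FTA preferential rate, but origin Raveth is not Pelova; base rate stands.
Additional duty on 23.84 from Raveth: +19.3%. Applied ad valorem rate: 5.5% + 19.3% = 24.8%.
Duty = €373,753.20 × 24.8% + 2,360 × €1.39 = €95,971.19.
Line 2 (02.35, Junoria, 6,794 units, €1,122,708.50):
Code 02.35 is under a tariff-rate quota (threshold 4,391 units). In-quota: 4,391 units at 2.5%; over-quota: 2,403 units at 27.5%.
Pro-rata value split: in-quota = €1,122,708.50 × 4,391/6,794 = €725,612.75; over-quota = €1,122,708.50 − €725,612.75 = €397,095.75.
In-quota duty = €725,612.75 × 2.5% = €18,140.32. Over-quota duty = €397,095.75 × 27.5% = €109,201.33.
Line duty = €18,140.32 + €109,201.33 = €127,341.65.
Line 3 (73.51, Pelova, 1,685 kg, €211,585.45):
Base rate for 73.51 is €6.91/kg.
Origin Pelova qualifies under the Bralmark–Pelova agreement and 73.51 is covered: preferential rate Free applies instead.
The additional-duty order on 73.51 targets Raveth, not Pelova; it does not apply.
Duty = €211,585.45 × 0% = €0.00.
Total = €95,971.19 + €127,341.65 + €0.00 = €223,312.84.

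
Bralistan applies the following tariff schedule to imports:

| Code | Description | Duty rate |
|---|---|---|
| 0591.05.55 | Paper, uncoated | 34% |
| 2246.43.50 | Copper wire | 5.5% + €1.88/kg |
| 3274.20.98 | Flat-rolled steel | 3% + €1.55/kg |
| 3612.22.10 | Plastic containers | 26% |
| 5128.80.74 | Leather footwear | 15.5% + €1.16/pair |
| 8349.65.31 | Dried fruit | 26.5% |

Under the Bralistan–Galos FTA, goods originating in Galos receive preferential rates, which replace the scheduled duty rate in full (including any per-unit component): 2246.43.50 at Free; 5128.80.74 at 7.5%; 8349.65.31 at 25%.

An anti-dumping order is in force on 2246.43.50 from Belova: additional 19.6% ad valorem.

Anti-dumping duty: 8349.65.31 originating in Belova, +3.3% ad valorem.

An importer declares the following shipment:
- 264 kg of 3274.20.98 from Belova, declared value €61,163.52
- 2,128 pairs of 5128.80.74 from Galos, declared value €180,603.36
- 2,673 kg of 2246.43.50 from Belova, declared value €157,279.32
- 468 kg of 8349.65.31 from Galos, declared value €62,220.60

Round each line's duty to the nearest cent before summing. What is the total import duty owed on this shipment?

Line 1 (3274.20.98, Belova, 264 kg, €61,163.52):
Base rate for 3274.20.98 is 3% + €1.55/kg.
Duty = €61,163.52 × 3% + 264 × €1.55 = €2,244.11.
Line 2 (5128.80.74, Galos, 2,128 pairs, €180,603.36):
Base rate for 5128.80.74 is 15.5% + €1.16/pair.
Origin Galos qualifies under the Bralistan–Galos agreement and 5128.80.74 is covered: preferential rate 7.5% applies instead.
Duty = €180,603.36 × 7.5% = €13,545.25.
Line 3 (2246.43.50, Belova, 2,673 kg, €157,279.32):
Base rate for 2246.43.50 is 5.5% + €1.88/kg.
2246.43.50 has an FTA preferential rate, but origin Belova is not Galos; base rate stands.
Additional duty on 2246.43.50 from Belova: +19.6%. Applied ad valorem rate: 5.5% + 19.6% = 25.1%.
Duty = €157,279.32 × 25.1% + 2,673 × €1.88 = €44,502.35.
Line 4 (8349.65.31, Galos, 468 kg, €62,220.60):
Base rate for 8349.65.31 is 26.5%.
Origin Galos qualifies under the Bralistan–Galos agreement and 8349.65.31 is covered: preferential rate 25% applies instead.
The additional-duty order on 8349.65.31 targets Belova, not Galos; it does not apply.
Duty = €62,220.60 × 25% = €15,555.15.
Total = €2,244.11 + €13,545.25 + €44,502.35 + €15,555.15 = €75,846.86.

€75,846.86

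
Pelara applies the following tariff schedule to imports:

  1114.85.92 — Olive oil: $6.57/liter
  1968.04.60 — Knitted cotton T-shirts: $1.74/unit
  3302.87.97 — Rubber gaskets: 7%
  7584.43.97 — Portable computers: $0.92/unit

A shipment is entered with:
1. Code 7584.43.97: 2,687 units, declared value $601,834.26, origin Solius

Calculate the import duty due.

$2,472.04

Line 1 (7584.43.97, Solius, 2,687 units, $601,834.26):
Base rate for 7584.43.97 is $0.92/unit.
Duty = 2,687 × $0.92 = $2,472.04.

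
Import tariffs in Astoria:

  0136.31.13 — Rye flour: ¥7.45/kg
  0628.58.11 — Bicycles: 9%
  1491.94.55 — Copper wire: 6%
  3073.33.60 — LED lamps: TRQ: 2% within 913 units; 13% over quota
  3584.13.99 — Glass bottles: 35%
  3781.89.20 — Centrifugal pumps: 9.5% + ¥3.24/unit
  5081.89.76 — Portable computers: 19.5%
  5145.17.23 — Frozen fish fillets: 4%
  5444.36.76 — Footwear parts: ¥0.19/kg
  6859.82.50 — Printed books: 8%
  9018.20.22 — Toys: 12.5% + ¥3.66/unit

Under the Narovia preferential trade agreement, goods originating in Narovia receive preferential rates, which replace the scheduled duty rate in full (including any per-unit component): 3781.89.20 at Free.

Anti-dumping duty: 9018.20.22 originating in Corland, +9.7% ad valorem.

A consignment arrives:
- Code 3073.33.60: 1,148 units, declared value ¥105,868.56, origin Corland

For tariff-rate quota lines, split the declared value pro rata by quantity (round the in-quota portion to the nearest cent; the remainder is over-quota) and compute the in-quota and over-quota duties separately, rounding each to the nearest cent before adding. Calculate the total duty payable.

Line 1 (3073.33.60, Corland, 1,148 units, ¥105,868.56):
Code 3073.33.60 is under a tariff-rate quota (threshold 913 units). In-quota: 913 units at 2%; over-quota: 235 units at 13%.
Pro-rata value split: in-quota = ¥105,868.56 × 913/1,148 = ¥84,196.86; over-quota = ¥105,868.56 − ¥84,196.86 = ¥21,671.70.
In-quota duty = ¥84,196.86 × 2% = ¥1,683.94. Over-quota duty = ¥21,671.70 × 13% = ¥2,817.32.
Line duty = ¥1,683.94 + ¥2,817.32 = ¥4,501.26.

¥4,501.26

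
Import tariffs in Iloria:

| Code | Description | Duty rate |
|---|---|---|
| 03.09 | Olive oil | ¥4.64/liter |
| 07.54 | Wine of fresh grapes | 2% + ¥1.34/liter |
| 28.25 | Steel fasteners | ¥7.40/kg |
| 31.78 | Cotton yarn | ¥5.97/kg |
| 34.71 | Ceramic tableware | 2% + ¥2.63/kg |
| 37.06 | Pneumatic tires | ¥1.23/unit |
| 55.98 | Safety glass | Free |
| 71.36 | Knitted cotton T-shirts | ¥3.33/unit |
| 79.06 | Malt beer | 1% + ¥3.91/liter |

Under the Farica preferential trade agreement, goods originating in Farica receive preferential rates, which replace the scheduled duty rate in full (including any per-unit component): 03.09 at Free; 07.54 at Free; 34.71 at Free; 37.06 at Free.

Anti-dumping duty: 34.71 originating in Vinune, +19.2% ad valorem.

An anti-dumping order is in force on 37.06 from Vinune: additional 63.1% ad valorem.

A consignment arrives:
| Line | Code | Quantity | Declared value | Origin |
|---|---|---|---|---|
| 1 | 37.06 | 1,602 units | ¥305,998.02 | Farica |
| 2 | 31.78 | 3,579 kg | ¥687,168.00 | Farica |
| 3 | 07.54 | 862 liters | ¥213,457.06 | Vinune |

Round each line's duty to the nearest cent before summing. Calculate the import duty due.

¥26,790.85

Line 1 (37.06, Farica, 1,602 units, ¥305,998.02):
Base rate for 37.06 is ¥1.23/unit.
Origin Farica qualifies under the Iloria–Farica agreement and 37.06 is covered: preferential rate Free applies instead.
The additional-duty order on 37.06 targets Vinune, not Farica; it does not apply.
Duty = ¥305,998.02 × 0% = ¥0.00.
Line 2 (31.78, Farica, 3,579 kg, ¥687,168.00):
Base rate for 31.78 is ¥5.97/kg.
Origin Farica is the FTA partner but 31.78 is not on the preference list; base rate stands.
Duty = 3,579 × ¥5.97 = ¥21,366.63.
Line 3 (07.54, Vinune, 862 liters, ¥213,457.06):
Base rate for 07.54 is 2% + ¥1.34/liter.
07.54 has an FTA preferential rate, but origin Vinune is not Farica; base rate stands.
Duty = ¥213,457.06 × 2% + 862 × ¥1.34 = ¥5,424.22.
Total = ¥0.00 + ¥21,366.63 + ¥5,424.22 = ¥26,790.85.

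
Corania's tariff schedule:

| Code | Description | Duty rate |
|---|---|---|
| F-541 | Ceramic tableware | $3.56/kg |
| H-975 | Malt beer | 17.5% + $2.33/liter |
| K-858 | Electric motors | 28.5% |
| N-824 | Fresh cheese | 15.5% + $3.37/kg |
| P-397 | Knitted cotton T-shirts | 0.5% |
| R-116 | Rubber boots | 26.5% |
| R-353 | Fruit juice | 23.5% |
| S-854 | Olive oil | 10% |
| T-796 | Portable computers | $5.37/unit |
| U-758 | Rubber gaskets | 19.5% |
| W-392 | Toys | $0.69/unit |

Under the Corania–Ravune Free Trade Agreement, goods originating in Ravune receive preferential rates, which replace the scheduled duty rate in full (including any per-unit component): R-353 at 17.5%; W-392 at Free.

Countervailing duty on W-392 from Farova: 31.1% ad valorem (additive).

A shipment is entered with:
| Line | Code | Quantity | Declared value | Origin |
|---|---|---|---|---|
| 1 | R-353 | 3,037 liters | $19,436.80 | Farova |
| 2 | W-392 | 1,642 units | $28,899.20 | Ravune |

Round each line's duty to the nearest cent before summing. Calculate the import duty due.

Line 1 (R-353, Farova, 3,037 liters, $19,436.80):
Base rate for R-353 is 23.5%.
R-353 has an FTA preferential rate, but origin Farova is not Ravune; base rate stands.
Duty = $19,436.80 × 23.5% = $4,567.65.
Line 2 (W-392, Ravune, 1,642 units, $28,899.20):
Base rate for W-392 is $0.69/unit.
Origin Ravune qualifies under the Corania–Ravune agreement and W-392 is covered: preferential rate Free applies instead.
The additional-duty order on W-392 targets Farova, not Ravune; it does not apply.
Duty = $28,899.20 × 0% = $0.00.
Total = $4,567.65 + $0.00 = $4,567.65.

$4,567.65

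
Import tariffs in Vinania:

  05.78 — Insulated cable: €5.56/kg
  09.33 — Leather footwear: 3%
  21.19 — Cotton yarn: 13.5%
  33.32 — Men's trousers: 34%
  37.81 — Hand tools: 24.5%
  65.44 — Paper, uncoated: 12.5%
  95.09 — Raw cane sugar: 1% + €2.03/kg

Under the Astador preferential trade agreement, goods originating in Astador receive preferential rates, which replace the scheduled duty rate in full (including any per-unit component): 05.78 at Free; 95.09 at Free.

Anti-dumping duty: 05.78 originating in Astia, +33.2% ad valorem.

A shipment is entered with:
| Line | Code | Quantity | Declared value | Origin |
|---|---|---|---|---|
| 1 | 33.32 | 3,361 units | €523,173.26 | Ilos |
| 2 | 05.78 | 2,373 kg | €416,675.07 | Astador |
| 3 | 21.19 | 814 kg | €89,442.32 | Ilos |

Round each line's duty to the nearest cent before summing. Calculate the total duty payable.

€189,953.62

Line 1 (33.32, Ilos, 3,361 units, €523,173.26):
Base rate for 33.32 is 34%.
Duty = €523,173.26 × 34% = €177,878.91.
Line 2 (05.78, Astador, 2,373 kg, €416,675.07):
Base rate for 05.78 is €5.56/kg.
Origin Astador qualifies under the Vinania–Astador agreement and 05.78 is covered: preferential rate Free applies instead.
The additional-duty order on 05.78 targets Astia, not Astador; it does not apply.
Duty = €416,675.07 × 0% = €0.00.
Line 3 (21.19, Ilos, 814 kg, €89,442.32):
Base rate for 21.19 is 13.5%.
Duty = €89,442.32 × 13.5% = €12,074.71.
Total = €177,878.91 + €0.00 + €12,074.71 = €189,953.62.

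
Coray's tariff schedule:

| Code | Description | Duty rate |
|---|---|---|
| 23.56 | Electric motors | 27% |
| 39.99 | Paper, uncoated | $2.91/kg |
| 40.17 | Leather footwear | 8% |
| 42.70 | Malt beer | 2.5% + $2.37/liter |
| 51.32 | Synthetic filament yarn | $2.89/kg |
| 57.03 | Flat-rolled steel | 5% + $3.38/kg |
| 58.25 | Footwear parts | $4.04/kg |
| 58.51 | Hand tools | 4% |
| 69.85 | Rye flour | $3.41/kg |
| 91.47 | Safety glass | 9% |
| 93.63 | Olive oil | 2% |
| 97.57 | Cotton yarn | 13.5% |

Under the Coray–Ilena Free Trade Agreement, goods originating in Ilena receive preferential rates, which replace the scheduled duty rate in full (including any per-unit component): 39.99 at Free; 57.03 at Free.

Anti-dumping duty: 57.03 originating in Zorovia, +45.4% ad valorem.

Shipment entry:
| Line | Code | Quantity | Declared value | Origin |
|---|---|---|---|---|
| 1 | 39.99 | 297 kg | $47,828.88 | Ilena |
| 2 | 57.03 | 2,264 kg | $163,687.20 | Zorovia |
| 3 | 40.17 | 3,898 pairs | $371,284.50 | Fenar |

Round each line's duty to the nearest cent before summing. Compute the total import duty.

Line 1 (39.99, Ilena, 297 kg, $47,828.88):
Base rate for 39.99 is $2.91/kg.
Origin Ilena qualifies under the Coray–Ilena agreement and 39.99 is covered: preferential rate Free applies instead.
Duty = $47,828.88 × 0% = $0.00.
Line 2 (57.03, Zorovia, 2,264 kg, $163,687.20):
Base rate for 57.03 is 5% + $3.38/kg.
57.03 has an FTA preferential rate, but origin Zorovia is not Ilena; base rate stands.
Additional duty on 57.03 from Zorovia: +45.4%. Applied ad valorem rate: 5% + 45.4% = 50.4%.
Duty = $163,687.20 × 50.4% + 2,264 × $3.38 = $90,150.67.
Line 3 (40.17, Fenar, 3,898 pairs, $371,284.50):
Base rate for 40.17 is 8%.
Duty = $371,284.50 × 8% = $29,702.76.
Total = $0.00 + $90,150.67 + $29,702.76 = $119,853.43.

$119,853.43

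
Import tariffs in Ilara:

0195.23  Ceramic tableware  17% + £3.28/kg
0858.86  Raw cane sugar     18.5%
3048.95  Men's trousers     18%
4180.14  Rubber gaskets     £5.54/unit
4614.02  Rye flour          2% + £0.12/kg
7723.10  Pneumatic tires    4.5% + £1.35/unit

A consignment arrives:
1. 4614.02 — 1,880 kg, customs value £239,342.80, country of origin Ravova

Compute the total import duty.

£5,012.46

Line 1 (4614.02, Ravova, 1,880 kg, £239,342.80):
Base rate for 4614.02 is 2% + £0.12/kg.
Duty = £239,342.80 × 2% + 1,880 × £0.12 = £5,012.46.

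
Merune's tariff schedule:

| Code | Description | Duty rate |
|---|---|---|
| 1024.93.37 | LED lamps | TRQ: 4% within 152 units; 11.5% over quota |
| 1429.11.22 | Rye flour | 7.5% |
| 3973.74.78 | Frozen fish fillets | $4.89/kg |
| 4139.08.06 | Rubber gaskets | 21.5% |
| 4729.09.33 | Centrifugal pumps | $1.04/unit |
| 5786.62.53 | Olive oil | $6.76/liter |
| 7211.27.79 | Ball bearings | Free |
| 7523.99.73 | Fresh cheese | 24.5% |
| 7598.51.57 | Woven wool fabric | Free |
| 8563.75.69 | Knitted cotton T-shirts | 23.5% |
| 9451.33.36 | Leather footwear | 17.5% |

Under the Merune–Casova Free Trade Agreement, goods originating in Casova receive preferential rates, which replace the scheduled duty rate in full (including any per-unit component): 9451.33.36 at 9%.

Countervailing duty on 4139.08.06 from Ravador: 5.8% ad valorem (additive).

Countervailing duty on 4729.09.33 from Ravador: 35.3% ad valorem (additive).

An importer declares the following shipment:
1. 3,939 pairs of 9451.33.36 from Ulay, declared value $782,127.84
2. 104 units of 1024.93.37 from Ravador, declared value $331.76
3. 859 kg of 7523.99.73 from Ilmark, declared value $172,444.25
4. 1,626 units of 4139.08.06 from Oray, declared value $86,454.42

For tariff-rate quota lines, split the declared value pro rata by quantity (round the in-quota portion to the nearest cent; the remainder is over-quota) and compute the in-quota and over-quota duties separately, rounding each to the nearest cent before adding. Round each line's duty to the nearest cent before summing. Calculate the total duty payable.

$197,722.18

Line 1 (9451.33.36, Ulay, 3,939 pairs, $782,127.84):
Base rate for 9451.33.36 is 17.5%.
9451.33.36 has an FTA preferential rate, but origin Ulay is not Casova; base rate stands.
Duty = $782,127.84 × 17.5% = $136,872.37.
Line 2 (1024.93.37, Ravador, 104 units, $331.76):
Code 1024.93.37 is under a tariff-rate quota (threshold 152 units). Quantity 104 units is within the quota, so the in-quota rate 4% applies to the full value.
Duty = $331.76 × 4% = $13.27.
Line 3 (7523.99.73, Ilmark, 859 kg, $172,444.25):
Base rate for 7523.99.73 is 24.5%.
Duty = $172,444.25 × 24.5% = $42,248.84.
Line 4 (4139.08.06, Oray, 1,626 units, $86,454.42):
Base rate for 4139.08.06 is 21.5%.
The additional-duty order on 4139.08.06 targets Ravador, not Oray; it does not apply.
Duty = $86,454.42 × 21.5% = $18,587.70.
Total = $136,872.37 + $13.27 + $42,248.84 + $18,587.70 = $197,722.18.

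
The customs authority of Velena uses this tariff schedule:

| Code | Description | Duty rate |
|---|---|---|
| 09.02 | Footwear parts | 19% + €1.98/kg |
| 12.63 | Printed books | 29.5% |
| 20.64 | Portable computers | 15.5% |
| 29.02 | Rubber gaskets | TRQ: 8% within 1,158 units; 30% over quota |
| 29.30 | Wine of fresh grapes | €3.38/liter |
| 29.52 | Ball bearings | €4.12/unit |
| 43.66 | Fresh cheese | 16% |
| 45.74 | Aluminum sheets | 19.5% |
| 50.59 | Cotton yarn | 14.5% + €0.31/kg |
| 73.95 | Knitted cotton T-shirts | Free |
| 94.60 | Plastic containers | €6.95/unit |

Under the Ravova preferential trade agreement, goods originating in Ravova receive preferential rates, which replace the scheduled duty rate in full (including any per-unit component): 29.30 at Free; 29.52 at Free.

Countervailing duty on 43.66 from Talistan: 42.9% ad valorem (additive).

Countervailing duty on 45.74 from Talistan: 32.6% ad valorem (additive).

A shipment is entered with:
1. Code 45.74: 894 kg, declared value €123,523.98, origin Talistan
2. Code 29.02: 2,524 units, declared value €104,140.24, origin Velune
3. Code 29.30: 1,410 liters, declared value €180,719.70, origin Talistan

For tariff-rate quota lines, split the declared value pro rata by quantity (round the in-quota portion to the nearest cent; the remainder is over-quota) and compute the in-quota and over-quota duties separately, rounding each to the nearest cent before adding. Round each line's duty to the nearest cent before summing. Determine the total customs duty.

€89,852.47

Line 1 (45.74, Talistan, 894 kg, €123,523.98):
Base rate for 45.74 is 19.5%.
Additional duty on 45.74 from Talistan: +32.6%. Applied ad valorem rate: 19.5% + 32.6% = 52.1%.
Duty = €123,523.98 × 52.1% = €64,355.99.
Line 2 (29.02, Velune, 2,524 units, €104,140.24):
Code 29.02 is under a tariff-rate quota (threshold 1,158 units). In-quota: 1,158 units at 8%; over-quota: 1,366 units at 30%.
Pro-rata value split: in-quota = €104,140.24 × 1,158/2,524 = €47,779.08; over-quota = €104,140.24 − €47,779.08 = €56,361.16.
In-quota duty = €47,779.08 × 8% = €3,822.33. Over-quota duty = €56,361.16 × 30% = €16,908.35.
Line duty = €3,822.33 + €16,908.35 = €20,730.68.
Line 3 (29.30, Talistan, 1,410 liters, €180,719.70):
Base rate for 29.30 is €3.38/liter.
29.30 has an FTA preferential rate, but origin Talistan is not Ravova; base rate stands.
Duty = 1,410 × €3.38 = €4,765.80.
Total = €64,355.99 + €20,730.68 + €4,765.80 = €89,852.47.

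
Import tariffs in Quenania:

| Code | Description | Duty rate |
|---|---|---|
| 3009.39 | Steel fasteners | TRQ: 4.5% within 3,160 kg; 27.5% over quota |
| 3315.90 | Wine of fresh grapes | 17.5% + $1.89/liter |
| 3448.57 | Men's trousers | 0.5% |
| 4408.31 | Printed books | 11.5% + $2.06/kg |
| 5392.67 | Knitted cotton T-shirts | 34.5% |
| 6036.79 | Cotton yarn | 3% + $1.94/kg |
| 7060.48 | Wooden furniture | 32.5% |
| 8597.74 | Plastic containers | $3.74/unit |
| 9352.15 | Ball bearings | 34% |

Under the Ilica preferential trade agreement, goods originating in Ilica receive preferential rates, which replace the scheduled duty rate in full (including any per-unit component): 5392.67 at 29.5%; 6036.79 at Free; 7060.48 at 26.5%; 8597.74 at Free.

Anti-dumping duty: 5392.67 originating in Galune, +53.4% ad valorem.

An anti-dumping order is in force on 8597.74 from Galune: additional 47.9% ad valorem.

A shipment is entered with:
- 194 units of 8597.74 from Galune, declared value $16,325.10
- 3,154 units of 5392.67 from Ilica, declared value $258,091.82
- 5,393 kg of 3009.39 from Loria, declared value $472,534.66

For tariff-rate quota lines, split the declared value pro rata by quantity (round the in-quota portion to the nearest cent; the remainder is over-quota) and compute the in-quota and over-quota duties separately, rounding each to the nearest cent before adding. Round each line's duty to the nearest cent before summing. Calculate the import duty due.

$150,947.18

Line 1 (8597.74, Galune, 194 units, $16,325.10):
Base rate for 8597.74 is $3.74/unit.
8597.74 has an FTA preferential rate, but origin Galune is not Ilica; base rate stands.
Additional duty on 8597.74 from Galune: +47.9% ad valorem. Applied ad valorem rate = 47.9%.
Duty = $16,325.10 × 47.9% + 194 × $3.74 = $8,545.28.
Line 2 (5392.67, Ilica, 3,154 units, $258,091.82):
Base rate for 5392.67 is 34.5%.
Origin Ilica qualifies under the Quenania–Ilica agreement and 5392.67 is covered: preferential rate 29.5% applies instead.
The additional-duty order on 5392.67 targets Galune, not Ilica; it does not apply.
Duty = $258,091.82 × 29.5% = $76,137.09.
Line 3 (3009.39, Loria, 5,393 kg, $472,534.66):
Code 3009.39 is under a tariff-rate quota (threshold 3,160 kg). In-quota: 3,160 kg at 4.5%; over-quota: 2,233 kg at 27.5%.
Pro-rata value split: in-quota = $472,534.66 × 3,160/5,393 = $276,879.20; over-quota = $472,534.66 − $276,879.20 = $195,655.46.
In-quota duty = $276,879.20 × 4.5% = $12,459.56. Over-quota duty = $195,655.46 × 27.5% = $53,805.25.
Line duty = $12,459.56 + $53,805.25 = $66,264.81.
Total = $8,545.28 + $76,137.09 + $66,264.81 = $150,947.18.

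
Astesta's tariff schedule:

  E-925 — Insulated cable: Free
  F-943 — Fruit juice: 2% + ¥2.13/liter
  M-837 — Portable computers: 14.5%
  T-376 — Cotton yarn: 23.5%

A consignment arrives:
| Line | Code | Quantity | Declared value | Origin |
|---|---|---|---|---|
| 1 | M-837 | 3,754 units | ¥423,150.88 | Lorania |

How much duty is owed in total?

¥61,356.88

Line 1 (M-837, Lorania, 3,754 units, ¥423,150.88):
Base rate for M-837 is 14.5%.
Duty = ¥423,150.88 × 14.5% = ¥61,356.88.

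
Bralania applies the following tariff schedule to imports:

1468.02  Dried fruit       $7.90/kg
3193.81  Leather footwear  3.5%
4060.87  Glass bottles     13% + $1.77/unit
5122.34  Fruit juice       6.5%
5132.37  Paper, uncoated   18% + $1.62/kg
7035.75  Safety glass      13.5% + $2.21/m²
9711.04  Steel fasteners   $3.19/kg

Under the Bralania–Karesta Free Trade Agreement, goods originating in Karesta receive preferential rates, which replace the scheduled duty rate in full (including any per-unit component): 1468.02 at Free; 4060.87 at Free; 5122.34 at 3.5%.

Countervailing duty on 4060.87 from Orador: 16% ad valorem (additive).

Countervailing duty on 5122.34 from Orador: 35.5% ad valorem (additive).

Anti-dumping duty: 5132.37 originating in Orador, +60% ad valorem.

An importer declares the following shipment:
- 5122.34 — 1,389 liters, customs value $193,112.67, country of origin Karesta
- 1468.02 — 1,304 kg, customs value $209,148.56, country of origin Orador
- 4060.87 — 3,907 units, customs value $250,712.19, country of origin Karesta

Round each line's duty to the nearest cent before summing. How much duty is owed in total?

Line 1 (5122.34, Karesta, 1,389 liters, $193,112.67):
Base rate for 5122.34 is 6.5%.
Origin Karesta qualifies under the Bralania–Karesta agreement and 5122.34 is covered: preferential rate 3.5% applies instead.
The additional-duty order on 5122.34 targets Orador, not Karesta; it does not apply.
Duty = $193,112.67 × 3.5% = $6,758.94.
Line 2 (1468.02, Orador, 1,304 kg, $209,148.56):
Base rate for 1468.02 is $7.90/kg.
1468.02 has an FTA preferential rate, but origin Orador is not Karesta; base rate stands.
Duty = 1,304 × $7.90 = $10,301.60.
Line 3 (4060.87, Karesta, 3,907 units, $250,712.19):
Base rate for 4060.87 is 13% + $1.77/unit.
Origin Karesta qualifies under the Bralania–Karesta agreement and 4060.87 is covered: preferential rate Free applies instead.
The additional-duty order on 4060.87 targets Orador, not Karesta; it does not apply.
Duty = $250,712.19 × 0% = $0.00.
Total = $6,758.94 + $10,301.60 + $0.00 = $17,060.54.

$17,060.54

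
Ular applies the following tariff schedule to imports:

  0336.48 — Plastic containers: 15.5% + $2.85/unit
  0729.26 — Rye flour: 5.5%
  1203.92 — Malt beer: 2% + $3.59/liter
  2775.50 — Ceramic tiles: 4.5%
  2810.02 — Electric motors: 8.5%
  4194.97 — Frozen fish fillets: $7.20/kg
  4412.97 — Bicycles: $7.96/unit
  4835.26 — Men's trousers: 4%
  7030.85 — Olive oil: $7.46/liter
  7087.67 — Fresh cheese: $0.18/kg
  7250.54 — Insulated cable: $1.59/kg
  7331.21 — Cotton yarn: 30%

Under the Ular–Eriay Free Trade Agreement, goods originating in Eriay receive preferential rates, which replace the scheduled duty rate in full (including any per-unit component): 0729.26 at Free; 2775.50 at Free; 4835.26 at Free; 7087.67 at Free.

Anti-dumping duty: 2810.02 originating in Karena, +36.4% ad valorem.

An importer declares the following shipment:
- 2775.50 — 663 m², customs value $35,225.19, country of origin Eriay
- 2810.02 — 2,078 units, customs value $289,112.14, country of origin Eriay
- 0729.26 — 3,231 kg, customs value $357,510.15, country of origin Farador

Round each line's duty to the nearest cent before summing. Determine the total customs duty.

$44,237.59

Line 1 (2775.50, Eriay, 663 m², $35,225.19):
Base rate for 2775.50 is 4.5%.
Origin Eriay qualifies under the Ular–Eriay agreement and 2775.50 is covered: preferential rate Free applies instead.
Duty = $35,225.19 × 0% = $0.00.
Line 2 (2810.02, Eriay, 2,078 units, $289,112.14):
Base rate for 2810.02 is 8.5%.
Origin Eriay is the FTA partner but 2810.02 is not on the preference list; base rate stands.
The additional-duty order on 2810.02 targets Karena, not Eriay; it does not apply.
Duty = $289,112.14 × 8.5% = $24,574.53.
Line 3 (0729.26, Farador, 3,231 kg, $357,510.15):
Base rate for 0729.26 is 5.5%.
0729.26 has an FTA preferential rate, but origin Farador is not Eriay; base rate stands.
Duty = $357,510.15 × 5.5% = $19,663.06.
Total = $0.00 + $24,574.53 + $19,663.06 = $44,237.59.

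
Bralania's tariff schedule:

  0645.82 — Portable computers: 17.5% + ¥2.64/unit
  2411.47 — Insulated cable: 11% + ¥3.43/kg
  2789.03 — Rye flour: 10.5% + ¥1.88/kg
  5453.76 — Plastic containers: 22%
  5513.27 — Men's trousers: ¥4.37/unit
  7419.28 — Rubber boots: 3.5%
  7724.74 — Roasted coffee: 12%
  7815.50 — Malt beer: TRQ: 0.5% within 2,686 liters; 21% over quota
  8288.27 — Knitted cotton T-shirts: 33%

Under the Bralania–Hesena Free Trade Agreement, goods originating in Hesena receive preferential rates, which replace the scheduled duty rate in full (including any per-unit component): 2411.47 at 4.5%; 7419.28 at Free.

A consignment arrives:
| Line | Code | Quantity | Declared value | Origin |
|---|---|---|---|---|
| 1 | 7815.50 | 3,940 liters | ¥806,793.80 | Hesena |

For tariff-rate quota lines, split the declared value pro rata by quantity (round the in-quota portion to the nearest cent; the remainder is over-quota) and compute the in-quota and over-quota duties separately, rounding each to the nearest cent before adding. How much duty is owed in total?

¥56,674.19

Line 1 (7815.50, Hesena, 3,940 liters, ¥806,793.80):
Code 7815.50 is under a tariff-rate quota (threshold 2,686 liters). In-quota: 2,686 liters at 0.5%; over-quota: 1,254 liters at 21%.
Pro-rata value split: in-quota = ¥806,793.80 × 2,686/3,940 = ¥550,012.22; over-quota = ¥806,793.80 − ¥550,012.22 = ¥256,781.58.
In-quota duty = ¥550,012.22 × 0.5% = ¥2,750.06. Over-quota duty = ¥256,781.58 × 21% = ¥53,924.13.
Line duty = ¥2,750.06 + ¥53,924.13 = ¥56,674.19.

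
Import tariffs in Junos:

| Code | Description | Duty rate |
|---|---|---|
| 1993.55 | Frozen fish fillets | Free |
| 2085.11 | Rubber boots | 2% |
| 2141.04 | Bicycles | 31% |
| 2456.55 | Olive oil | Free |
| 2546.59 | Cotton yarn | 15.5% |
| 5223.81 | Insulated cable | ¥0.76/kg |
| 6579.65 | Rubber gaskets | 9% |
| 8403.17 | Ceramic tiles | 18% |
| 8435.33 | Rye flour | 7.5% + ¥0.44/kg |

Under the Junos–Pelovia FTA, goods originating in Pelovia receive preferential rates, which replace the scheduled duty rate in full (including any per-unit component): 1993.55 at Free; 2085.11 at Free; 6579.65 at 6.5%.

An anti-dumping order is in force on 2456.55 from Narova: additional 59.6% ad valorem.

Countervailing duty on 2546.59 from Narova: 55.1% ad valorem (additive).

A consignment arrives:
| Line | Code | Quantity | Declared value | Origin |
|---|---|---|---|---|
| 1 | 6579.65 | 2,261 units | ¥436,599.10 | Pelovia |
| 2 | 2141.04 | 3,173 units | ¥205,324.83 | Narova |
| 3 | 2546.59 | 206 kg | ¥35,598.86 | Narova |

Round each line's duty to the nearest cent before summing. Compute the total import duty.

Line 1 (6579.65, Pelovia, 2,261 units, ¥436,599.10):
Base rate for 6579.65 is 9%.
Origin Pelovia qualifies under the Junos–Pelovia agreement and 6579.65 is covered: preferential rate 6.5% applies instead.
Duty = ¥436,599.10 × 6.5% = ¥28,378.94.
Line 2 (2141.04, Narova, 3,173 units, ¥205,324.83):
Base rate for 2141.04 is 31%.
Duty = ¥205,324.83 × 31% = ¥63,650.70.
Line 3 (2546.59, Narova, 206 kg, ¥35,598.86):
Base rate for 2546.59 is 15.5%.
Additional duty on 2546.59 from Narova: +55.1%. Applied ad valorem rate: 15.5% + 55.1% = 70.6%.
Duty = ¥35,598.86 × 70.6% = ¥25,132.80.
Total = ¥28,378.94 + ¥63,650.70 + ¥25,132.80 = ¥117,162.44.

¥117,162.44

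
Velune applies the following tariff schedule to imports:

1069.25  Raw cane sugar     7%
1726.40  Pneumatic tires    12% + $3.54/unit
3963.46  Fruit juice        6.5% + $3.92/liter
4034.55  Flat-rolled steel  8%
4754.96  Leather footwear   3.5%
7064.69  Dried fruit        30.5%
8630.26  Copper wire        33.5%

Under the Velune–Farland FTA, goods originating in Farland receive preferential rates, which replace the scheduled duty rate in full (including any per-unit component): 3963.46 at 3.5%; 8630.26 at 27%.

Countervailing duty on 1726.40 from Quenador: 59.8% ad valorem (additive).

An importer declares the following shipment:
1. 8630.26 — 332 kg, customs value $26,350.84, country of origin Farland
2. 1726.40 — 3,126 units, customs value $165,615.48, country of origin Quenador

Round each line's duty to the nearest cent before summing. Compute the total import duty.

$137,092.68

Line 1 (8630.26, Farland, 332 kg, $26,350.84):
Base rate for 8630.26 is 33.5%.
Origin Farland qualifies under the Velune–Farland agreement and 8630.26 is covered: preferential rate 27% applies instead.
Duty = $26,350.84 × 27% = $7,114.73.
Line 2 (1726.40, Quenador, 3,126 units, $165,615.48):
Base rate for 1726.40 is 12% + $3.54/unit.
Additional duty on 1726.40 from Quenador: +59.8%. Applied ad valorem rate: 12% + 59.8% = 71.8%.
Duty = $165,615.48 × 71.8% + 3,126 × $3.54 = $129,977.95.
Total = $7,114.73 + $129,977.95 = $137,092.68.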